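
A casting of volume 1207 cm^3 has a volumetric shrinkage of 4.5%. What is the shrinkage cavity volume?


Formula: V_shrink = V_casting * shrinkage_pct / 100
V_shrink = 1207 cm^3 * 4.5 / 100 = 54.3150 cm^3

Final answer: 54.3150 cm^3


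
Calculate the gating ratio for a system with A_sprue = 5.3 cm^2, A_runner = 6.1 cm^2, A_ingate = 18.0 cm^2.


Sprue:Runner:Ingate = 1 : 6.1/5.3 : 18.0/5.3 = 1:1.15:3.40

1:1.15:3.40


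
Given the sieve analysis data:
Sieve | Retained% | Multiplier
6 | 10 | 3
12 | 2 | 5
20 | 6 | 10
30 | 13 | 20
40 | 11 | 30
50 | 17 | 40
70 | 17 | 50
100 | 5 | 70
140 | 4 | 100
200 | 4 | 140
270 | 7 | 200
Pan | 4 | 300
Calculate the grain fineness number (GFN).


Formula: GFN = sum(pct * multiplier) / sum(pct)
sum(pct * multiplier) = 6130
sum(pct) = 100
GFN = 6130 / 100 = 61.30

Final answer: 61.30


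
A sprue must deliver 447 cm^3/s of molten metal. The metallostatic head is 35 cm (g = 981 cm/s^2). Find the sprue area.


Formula: v = sqrt(2*g*h), A = Q/v
Velocity: v = sqrt(2 * 981 * 35) = sqrt(68670) = 262.0496 cm/s
Sprue area: A = Q / v = 447 / 262.0496 = 1.7058 cm^2

1.7058 cm^2


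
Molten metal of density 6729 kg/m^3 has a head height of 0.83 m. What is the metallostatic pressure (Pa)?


Formula: P = rho * g * h
rho * g = 6729 * 9.81 = 66011.49 N/m^3
P = 66011.49 * 0.83 = 54789.5367 Pa


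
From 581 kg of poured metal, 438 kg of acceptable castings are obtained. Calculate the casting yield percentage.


Formula: Casting Yield = (W_good / W_total) * 100
Yield = (438 kg / 581 kg) * 100 = 75.3873%

75.3873%


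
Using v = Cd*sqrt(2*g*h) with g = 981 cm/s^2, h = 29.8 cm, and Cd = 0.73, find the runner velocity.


Formula: v = Cd * sqrt(2 * g * h)  (Torricelli with discharge coefficient)
2*g*h = 2 * 981 * 29.8 = 58467.6 cm^2/s^2
sqrt(58467.6) = 241.80074 cm/s
v = 0.73 * 241.80074 = 176.5145 cm/s

Final answer: 176.5145 cm/s


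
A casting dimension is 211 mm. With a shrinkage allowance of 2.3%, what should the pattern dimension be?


Formula: L_pattern = L_casting * (1 + shrinkage_rate/100)
Shrinkage factor = 1 + 2.3/100 = 1.023
L_pattern = 211 mm * 1.023 = 215.8530 mm

Answer: 215.8530 mm


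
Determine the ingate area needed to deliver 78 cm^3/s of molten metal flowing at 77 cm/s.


Formula: A_ingate = Q / v  (continuity equation)
A = 78 cm^3/s / 77 cm/s = 1.0130 cm^2

Final answer: 1.0130 cm^2


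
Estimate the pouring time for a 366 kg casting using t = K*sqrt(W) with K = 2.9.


Formula: t = K * sqrt(W)
sqrt(W) = sqrt(366) = 19.13113
t = 2.9 * 19.13113 = 55.4803 s

Final answer: 55.4803 s


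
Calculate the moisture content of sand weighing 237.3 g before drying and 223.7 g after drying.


Formula: MC = (W_wet - W_dry) / W_wet * 100
Water mass = 237.3 - 223.7 = 13.6 g
MC = 13.6 / 237.3 * 100 = 5.7311%

Answer: 5.7311%


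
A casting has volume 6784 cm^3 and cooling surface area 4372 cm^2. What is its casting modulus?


Formula: Casting Modulus M = V / A
M = 6784 cm^3 / 4372 cm^2 = 1.5517 cm


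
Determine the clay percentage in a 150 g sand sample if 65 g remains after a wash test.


Formula: Clay% = (W_total - W_washed) / W_total * 100
Clay mass = 150 - 65 = 85 g
Clay% = 85 / 150 * 100 = 56.6667%


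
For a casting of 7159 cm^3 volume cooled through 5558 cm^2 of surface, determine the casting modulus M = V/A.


Formula: Casting Modulus M = V / A
M = 7159 cm^3 / 5558 cm^2 = 1.2881 cm


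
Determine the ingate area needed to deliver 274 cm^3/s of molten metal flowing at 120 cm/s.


Formula: A_ingate = Q / v  (continuity equation)
A = 274 cm^3/s / 120 cm/s = 2.2833 cm^2

Final answer: 2.2833 cm^2


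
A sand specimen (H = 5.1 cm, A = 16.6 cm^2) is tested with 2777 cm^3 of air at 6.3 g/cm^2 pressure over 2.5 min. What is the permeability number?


Formula: Permeability Number P = (V * H) / (p * A * t)
Numerator: V * H = 2777 * 5.1 = 14162.7
Denominator: p * A * t = 6.3 * 16.6 * 2.5 = 261.45
P = 14162.7 / 261.45 = 54.1698


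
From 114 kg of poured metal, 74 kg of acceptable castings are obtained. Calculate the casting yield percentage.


Formula: Casting Yield = (W_good / W_total) * 100
Yield = (74 kg / 114 kg) * 100 = 64.9123%

Answer: 64.9123%


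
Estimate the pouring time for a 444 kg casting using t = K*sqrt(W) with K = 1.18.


Formula: t = K * sqrt(W)
sqrt(W) = sqrt(444) = 21.07131
t = 1.18 * 21.07131 = 24.8641 s

Answer: 24.8641 s


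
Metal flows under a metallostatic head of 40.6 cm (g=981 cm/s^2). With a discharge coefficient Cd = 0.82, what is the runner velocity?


Formula: v = Cd * sqrt(2 * g * h)  (Torricelli with discharge coefficient)
2*g*h = 2 * 981 * 40.6 = 79657.2 cm^2/s^2
sqrt(79657.2) = 282.23607 cm/s
v = 0.82 * 282.23607 = 231.4336 cm/s

Answer: 231.4336 cm/s


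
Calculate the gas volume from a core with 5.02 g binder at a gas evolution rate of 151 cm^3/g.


Formula: V_gas = W_binder * gas_evolution_rate
V = 5.02 g * 151 cm^3/g = 758.0200 cm^3

758.0200 cm^3


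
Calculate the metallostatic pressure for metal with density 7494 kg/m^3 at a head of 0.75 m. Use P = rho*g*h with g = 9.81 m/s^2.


Formula: P = rho * g * h
rho * g = 7494 * 9.81 = 73516.14 N/m^3
P = 73516.14 * 0.75 = 55137.1050 Pa

Answer: 55137.1050 Pa


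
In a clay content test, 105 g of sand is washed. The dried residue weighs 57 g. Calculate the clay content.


Formula: Clay% = (W_total - W_washed) / W_total * 100
Clay mass = 105 - 57 = 48 g
Clay% = 48 / 105 * 100 = 45.7143%

Answer: 45.7143%


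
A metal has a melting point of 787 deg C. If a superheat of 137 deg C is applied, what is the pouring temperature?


Formula: T_pour = T_melt + Superheat
T_pour = 787 + 137 = 924 deg C

924 deg C


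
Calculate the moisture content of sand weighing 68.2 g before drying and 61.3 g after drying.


Formula: MC = (W_wet - W_dry) / W_wet * 100
Water mass = 68.2 - 61.3 = 6.9 g
MC = 6.9 / 68.2 * 100 = 10.1173%

Final answer: 10.1173%


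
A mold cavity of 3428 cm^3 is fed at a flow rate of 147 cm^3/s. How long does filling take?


Formula: t_fill = V_mold / Q_flow
t = 3428 cm^3 / 147 cm^3/s = 23.3197 s

23.3197 s


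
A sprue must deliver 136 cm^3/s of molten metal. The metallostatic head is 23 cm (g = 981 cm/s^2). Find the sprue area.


Formula: v = sqrt(2*g*h), A = Q/v
Velocity: v = sqrt(2 * 981 * 23) = sqrt(45126) = 212.4288 cm/s
Sprue area: A = Q / v = 136 / 212.4288 = 0.6402 cm^2

Answer: 0.6402 cm^2


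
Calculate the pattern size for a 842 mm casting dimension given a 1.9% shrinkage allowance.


Formula: L_pattern = L_casting * (1 + shrinkage_rate/100)
Shrinkage factor = 1 + 1.9/100 = 1.019
L_pattern = 842 mm * 1.019 = 857.9980 mm

857.9980 mm


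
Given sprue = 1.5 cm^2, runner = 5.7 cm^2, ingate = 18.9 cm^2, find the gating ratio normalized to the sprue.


Sprue:Runner:Ingate = 1 : 5.7/1.5 : 18.9/1.5 = 1:3.80:12.60


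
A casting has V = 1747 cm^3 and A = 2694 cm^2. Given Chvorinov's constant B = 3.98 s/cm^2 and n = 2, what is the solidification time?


Formula: t_s = B * (V/A)^n  (Chvorinov's rule, n=2)
Modulus M = V/A = 1747/2694 = 0.648478 cm
M^2 = 0.648478^2 = 0.420524 cm^2
t_s = 3.98 * 0.420524 = 1.6737 s

Answer: 1.6737 s


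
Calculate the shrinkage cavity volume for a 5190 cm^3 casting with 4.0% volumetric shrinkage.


Formula: V_shrink = V_casting * shrinkage_pct / 100
V_shrink = 5190 cm^3 * 4.0 / 100 = 207.6000 cm^3

207.6000 cm^3


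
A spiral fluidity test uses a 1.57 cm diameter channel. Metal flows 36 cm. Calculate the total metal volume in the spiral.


Formula: V = pi * (d/2)^2 * L  (cylinder volume)
Radius = 1.57/2 = 0.785 cm
V = pi * 0.785^2 * 36 = 69.6934 cm^3

69.6934 cm^3


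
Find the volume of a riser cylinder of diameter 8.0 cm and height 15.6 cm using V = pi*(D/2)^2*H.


Formula: V = pi * (D/2)^2 * H  (cylinder volume)
Radius = D/2 = 8.0/2 = 4.0 cm
V = pi * 4.0^2 * 15.6 = 784.1415 cm^3

Final answer: 784.1415 cm^3


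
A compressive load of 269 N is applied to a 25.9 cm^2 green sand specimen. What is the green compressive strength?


Formula: Compressive Strength = Force / Area
Strength = 269 N / 25.9 cm^2 = 10.3861 N/cm^2

Final answer: 10.3861 N/cm^2


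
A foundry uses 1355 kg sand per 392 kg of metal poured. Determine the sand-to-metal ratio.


Formula: Sand-to-Metal Ratio = W_sand / W_metal
Ratio = 1355 kg / 392 kg = 3.4566

Answer: 3.4566


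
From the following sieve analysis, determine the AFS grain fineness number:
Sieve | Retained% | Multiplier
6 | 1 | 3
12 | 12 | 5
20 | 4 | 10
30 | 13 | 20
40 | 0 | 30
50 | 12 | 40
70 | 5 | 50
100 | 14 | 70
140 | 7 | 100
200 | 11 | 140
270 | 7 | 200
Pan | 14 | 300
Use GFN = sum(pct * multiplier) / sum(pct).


Formula: GFN = sum(pct * multiplier) / sum(pct)
sum(pct * multiplier) = 9913
sum(pct) = 100
GFN = 9913 / 100 = 99.13

99.13


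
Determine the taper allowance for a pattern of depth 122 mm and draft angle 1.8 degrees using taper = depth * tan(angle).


Formula: taper = depth * tan(draft_angle)
tan(1.8 deg) = 0.0314263
taper = 122 mm * 0.0314263 = 3.8340 mm

Final answer: 3.8340 mm


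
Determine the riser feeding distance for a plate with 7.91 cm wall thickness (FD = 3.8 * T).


Formula: FD = 3.8 * T  (riser feeding-distance rule)
FD = 3.8 * 7.91 cm = 30.0580 cm

Answer: 30.0580 cm


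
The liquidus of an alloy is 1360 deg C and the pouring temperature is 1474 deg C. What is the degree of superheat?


Formula: Superheat = T_pour - T_melt
Superheat = 1474 - 1360 = 114 deg C


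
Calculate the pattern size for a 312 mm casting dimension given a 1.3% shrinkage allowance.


Formula: L_pattern = L_casting * (1 + shrinkage_rate/100)
Shrinkage factor = 1 + 1.3/100 = 1.013
L_pattern = 312 mm * 1.013 = 316.0560 mm

Final answer: 316.0560 mm


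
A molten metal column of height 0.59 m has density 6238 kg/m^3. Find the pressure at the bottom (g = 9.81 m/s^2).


Formula: P = rho * g * h
rho * g = 6238 * 9.81 = 61194.78 N/m^3
P = 61194.78 * 0.59 = 36104.9202 Pa


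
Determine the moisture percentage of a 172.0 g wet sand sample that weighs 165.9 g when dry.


Formula: MC = (W_wet - W_dry) / W_wet * 100
Water mass = 172.0 - 165.9 = 6.1 g
MC = 6.1 / 172.0 * 100 = 3.5465%

Answer: 3.5465%


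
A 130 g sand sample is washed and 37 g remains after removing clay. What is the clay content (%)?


Formula: Clay% = (W_total - W_washed) / W_total * 100
Clay mass = 130 - 37 = 93 g
Clay% = 93 / 130 * 100 = 71.5385%

71.5385%


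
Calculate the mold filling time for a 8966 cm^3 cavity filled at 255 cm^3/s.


Formula: t_fill = V_mold / Q_flow
t = 8966 cm^3 / 255 cm^3/s = 35.1608 s

Answer: 35.1608 s


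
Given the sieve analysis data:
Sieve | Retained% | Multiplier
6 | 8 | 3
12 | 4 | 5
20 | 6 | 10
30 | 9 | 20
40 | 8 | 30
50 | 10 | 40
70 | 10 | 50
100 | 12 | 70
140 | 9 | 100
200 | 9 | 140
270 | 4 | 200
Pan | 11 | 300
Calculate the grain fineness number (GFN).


Formula: GFN = sum(pct * multiplier) / sum(pct)
sum(pct * multiplier) = 8524
sum(pct) = 100
GFN = 8524 / 100 = 85.24

Final answer: 85.24


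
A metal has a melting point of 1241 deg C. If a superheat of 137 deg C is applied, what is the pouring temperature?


Formula: T_pour = T_melt + Superheat
T_pour = 1241 + 137 = 1378 deg C


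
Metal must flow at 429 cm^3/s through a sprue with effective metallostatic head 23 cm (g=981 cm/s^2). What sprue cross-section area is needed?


Formula: v = sqrt(2*g*h), A = Q/v
Velocity: v = sqrt(2 * 981 * 23) = sqrt(45126) = 212.4288 cm/s
Sprue area: A = Q / v = 429 / 212.4288 = 2.0195 cm^2

Final answer: 2.0195 cm^2


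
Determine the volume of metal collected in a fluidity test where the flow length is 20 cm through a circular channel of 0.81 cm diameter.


Formula: V = pi * (d/2)^2 * L  (cylinder volume)
Radius = 0.81/2 = 0.405 cm
V = pi * 0.405^2 * 20 = 10.3060 cm^3

Answer: 10.3060 cm^3


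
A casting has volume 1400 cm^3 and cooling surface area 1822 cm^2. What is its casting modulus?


Formula: Casting Modulus M = V / A
M = 1400 cm^3 / 1822 cm^2 = 0.7684 cm

Answer: 0.7684 cm


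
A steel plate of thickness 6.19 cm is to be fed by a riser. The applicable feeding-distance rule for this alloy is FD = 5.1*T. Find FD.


Formula: FD = 5.1 * T  (riser feeding-distance rule)
FD = 5.1 * 6.19 cm = 31.5690 cm

31.5690 cm


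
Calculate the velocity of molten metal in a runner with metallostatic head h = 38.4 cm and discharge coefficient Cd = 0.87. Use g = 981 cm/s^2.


Formula: v = Cd * sqrt(2 * g * h)  (Torricelli with discharge coefficient)
2*g*h = 2 * 981 * 38.4 = 75340.8 cm^2/s^2
sqrt(75340.8) = 274.48279 cm/s
v = 0.87 * 274.48279 = 238.8000 cm/s

Answer: 238.8000 cm/s


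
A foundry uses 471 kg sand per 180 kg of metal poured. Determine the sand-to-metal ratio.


Formula: Sand-to-Metal Ratio = W_sand / W_metal
Ratio = 471 kg / 180 kg = 2.6167

Final answer: 2.6167


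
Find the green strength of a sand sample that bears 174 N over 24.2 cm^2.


Formula: Compressive Strength = Force / Area
Strength = 174 N / 24.2 cm^2 = 7.1901 N/cm^2

Final answer: 7.1901 N/cm^2


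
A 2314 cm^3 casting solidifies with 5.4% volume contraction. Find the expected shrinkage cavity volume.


Formula: V_shrink = V_casting * shrinkage_pct / 100
V_shrink = 2314 cm^3 * 5.4 / 100 = 124.9560 cm^3

Answer: 124.9560 cm^3


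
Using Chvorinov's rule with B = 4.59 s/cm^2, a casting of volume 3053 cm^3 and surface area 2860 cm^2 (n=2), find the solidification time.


Formula: t_s = B * (V/A)^n  (Chvorinov's rule, n=2)
Modulus M = V/A = 3053/2860 = 1.067483 cm
M^2 = 1.067483^2 = 1.139520 cm^2
t_s = 4.59 * 1.139520 = 5.2304 s

Answer: 5.2304 s


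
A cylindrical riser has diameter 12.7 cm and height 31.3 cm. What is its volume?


Formula: V = pi * (D/2)^2 * H  (cylinder volume)
Radius = D/2 = 12.7/2 = 6.35 cm
V = pi * 6.35^2 * 31.3 = 3964.9860 cm^3

3964.9860 cm^3


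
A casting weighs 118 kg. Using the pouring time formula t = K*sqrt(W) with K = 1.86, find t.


Formula: t = K * sqrt(W)
sqrt(W) = sqrt(118) = 10.86278
t = 1.86 * 10.86278 = 20.2048 s


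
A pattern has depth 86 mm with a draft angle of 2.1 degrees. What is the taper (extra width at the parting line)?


Formula: taper = depth * tan(draft_angle)
tan(2.1 deg) = 0.0366683
taper = 86 mm * 0.0366683 = 3.1535 mm


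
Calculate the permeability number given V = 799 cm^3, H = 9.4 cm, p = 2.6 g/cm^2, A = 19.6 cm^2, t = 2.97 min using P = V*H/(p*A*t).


Formula: Permeability Number P = (V * H) / (p * A * t)
Numerator: V * H = 799 * 9.4 = 7510.6
Denominator: p * A * t = 2.6 * 19.6 * 2.97 = 151.3512
P = 7510.6 / 151.3512 = 49.6237

49.6237


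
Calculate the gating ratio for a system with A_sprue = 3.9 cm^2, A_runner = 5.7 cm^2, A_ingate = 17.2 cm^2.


Sprue:Runner:Ingate = 1 : 5.7/3.9 : 17.2/3.9 = 1:1.46:4.41

Final answer: 1:1.46:4.41


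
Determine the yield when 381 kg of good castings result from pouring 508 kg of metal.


Formula: Casting Yield = (W_good / W_total) * 100
Yield = (381 kg / 508 kg) * 100 = 75.0000%

Answer: 75.0000%


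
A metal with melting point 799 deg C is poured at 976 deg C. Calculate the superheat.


Formula: Superheat = T_pour - T_melt
Superheat = 976 - 799 = 177 deg C

177 deg C


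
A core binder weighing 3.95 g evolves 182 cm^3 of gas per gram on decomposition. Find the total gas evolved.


Formula: V_gas = W_binder * gas_evolution_rate
V = 3.95 g * 182 cm^3/g = 718.9000 cm^3

718.9000 cm^3


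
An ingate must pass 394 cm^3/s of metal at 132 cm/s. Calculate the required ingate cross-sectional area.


Formula: A_ingate = Q / v  (continuity equation)
A = 394 cm^3/s / 132 cm/s = 2.9848 cm^2

Answer: 2.9848 cm^2


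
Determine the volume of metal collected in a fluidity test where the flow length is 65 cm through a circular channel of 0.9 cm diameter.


Formula: V = pi * (d/2)^2 * L  (cylinder volume)
Radius = 0.9/2 = 0.45 cm
V = pi * 0.45^2 * 65 = 41.3512 cm^3

Answer: 41.3512 cm^3


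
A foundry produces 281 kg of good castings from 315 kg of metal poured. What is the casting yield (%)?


Formula: Casting Yield = (W_good / W_total) * 100
Yield = (281 kg / 315 kg) * 100 = 89.2063%

Answer: 89.2063%


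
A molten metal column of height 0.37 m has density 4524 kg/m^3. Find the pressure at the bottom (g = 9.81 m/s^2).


Formula: P = rho * g * h
rho * g = 4524 * 9.81 = 44380.44 N/m^3
P = 44380.44 * 0.37 = 16420.7628 Pa

Final answer: 16420.7628 Pa


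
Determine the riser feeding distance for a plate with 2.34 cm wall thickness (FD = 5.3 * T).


Formula: FD = 5.3 * T  (riser feeding-distance rule)
FD = 5.3 * 2.34 cm = 12.4020 cm

Final answer: 12.4020 cm


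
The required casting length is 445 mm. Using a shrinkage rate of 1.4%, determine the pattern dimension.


Formula: L_pattern = L_casting * (1 + shrinkage_rate/100)
Shrinkage factor = 1 + 1.4/100 = 1.014
L_pattern = 445 mm * 1.014 = 451.2300 mm

Answer: 451.2300 mm


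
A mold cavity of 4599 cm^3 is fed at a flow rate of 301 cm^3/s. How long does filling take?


Formula: t_fill = V_mold / Q_flow
t = 4599 cm^3 / 301 cm^3/s = 15.2791 s


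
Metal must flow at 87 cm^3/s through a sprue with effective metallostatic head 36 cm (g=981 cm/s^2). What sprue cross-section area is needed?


Formula: v = sqrt(2*g*h), A = Q/v
Velocity: v = sqrt(2 * 981 * 36) = sqrt(70632) = 265.7668 cm/s
Sprue area: A = Q / v = 87 / 265.7668 = 0.3274 cm^2

Final answer: 0.3274 cm^2


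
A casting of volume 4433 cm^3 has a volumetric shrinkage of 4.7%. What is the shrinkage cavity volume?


Formula: V_shrink = V_casting * shrinkage_pct / 100
V_shrink = 4433 cm^3 * 4.7 / 100 = 208.3510 cm^3


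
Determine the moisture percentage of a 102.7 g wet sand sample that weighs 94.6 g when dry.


Formula: MC = (W_wet - W_dry) / W_wet * 100
Water mass = 102.7 - 94.6 = 8.1 g
MC = 8.1 / 102.7 * 100 = 7.8870%

Final answer: 7.8870%


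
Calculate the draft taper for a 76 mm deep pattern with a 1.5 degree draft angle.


Formula: taper = depth * tan(draft_angle)
tan(1.5 deg) = 0.0261859
taper = 76 mm * 0.0261859 = 1.9901 mm


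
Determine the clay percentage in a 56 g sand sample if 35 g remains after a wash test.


Formula: Clay% = (W_total - W_washed) / W_total * 100
Clay mass = 56 - 35 = 21 g
Clay% = 21 / 56 * 100 = 37.5000%

37.5000%


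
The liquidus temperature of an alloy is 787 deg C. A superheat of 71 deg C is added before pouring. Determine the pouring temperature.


Formula: T_pour = T_melt + Superheat
T_pour = 787 + 71 = 858 deg C

Final answer: 858 deg C


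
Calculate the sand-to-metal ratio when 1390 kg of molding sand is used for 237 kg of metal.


Formula: Sand-to-Metal Ratio = W_sand / W_metal
Ratio = 1390 kg / 237 kg = 5.8650

Answer: 5.8650


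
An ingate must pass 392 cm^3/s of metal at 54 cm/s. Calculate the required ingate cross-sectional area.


Formula: A_ingate = Q / v  (continuity equation)
A = 392 cm^3/s / 54 cm/s = 7.2593 cm^2


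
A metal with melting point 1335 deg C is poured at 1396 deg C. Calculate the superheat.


Formula: Superheat = T_pour - T_melt
Superheat = 1396 - 1335 = 61 deg C

Final answer: 61 deg C


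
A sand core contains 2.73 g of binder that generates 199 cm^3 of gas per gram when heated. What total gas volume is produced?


Formula: V_gas = W_binder * gas_evolution_rate
V = 2.73 g * 199 cm^3/g = 543.2700 cm^3

Answer: 543.2700 cm^3


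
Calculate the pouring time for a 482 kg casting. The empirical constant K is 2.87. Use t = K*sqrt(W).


Formula: t = K * sqrt(W)
sqrt(W) = sqrt(482) = 21.95450
t = 2.87 * 21.95450 = 63.0094 s

Final answer: 63.0094 s


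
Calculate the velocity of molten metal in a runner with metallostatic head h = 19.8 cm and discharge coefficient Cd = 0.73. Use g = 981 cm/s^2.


Formula: v = Cd * sqrt(2 * g * h)  (Torricelli with discharge coefficient)
2*g*h = 2 * 981 * 19.8 = 38847.6 cm^2/s^2
sqrt(38847.6) = 197.09795 cm/s
v = 0.73 * 197.09795 = 143.8815 cm/s

143.8815 cm/s


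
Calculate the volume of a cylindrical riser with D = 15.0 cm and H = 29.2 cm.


Formula: V = pi * (D/2)^2 * H  (cylinder volume)
Radius = D/2 = 15.0/2 = 7.5 cm
V = pi * 7.5^2 * 29.2 = 5160.0659 cm^3


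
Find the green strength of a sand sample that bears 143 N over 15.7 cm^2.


Formula: Compressive Strength = Force / Area
Strength = 143 N / 15.7 cm^2 = 9.1083 N/cm^2

Answer: 9.1083 N/cm^2


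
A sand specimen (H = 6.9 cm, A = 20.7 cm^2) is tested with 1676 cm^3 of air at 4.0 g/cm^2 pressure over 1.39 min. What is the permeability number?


Formula: Permeability Number P = (V * H) / (p * A * t)
Numerator: V * H = 1676 * 6.9 = 11564.4
Denominator: p * A * t = 4.0 * 20.7 * 1.39 = 115.092
P = 11564.4 / 115.092 = 100.4796


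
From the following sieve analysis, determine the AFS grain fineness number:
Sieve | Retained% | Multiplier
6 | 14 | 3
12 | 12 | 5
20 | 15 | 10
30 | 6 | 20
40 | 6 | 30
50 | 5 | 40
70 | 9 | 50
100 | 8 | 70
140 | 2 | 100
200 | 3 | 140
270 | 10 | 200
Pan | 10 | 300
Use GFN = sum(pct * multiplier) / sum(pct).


Formula: GFN = sum(pct * multiplier) / sum(pct)
sum(pct * multiplier) = 7382
sum(pct) = 100
GFN = 7382 / 100 = 73.82


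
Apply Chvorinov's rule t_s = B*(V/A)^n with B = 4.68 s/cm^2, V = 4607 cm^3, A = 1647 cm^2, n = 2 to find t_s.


Formula: t_s = B * (V/A)^n  (Chvorinov's rule, n=2)
Modulus M = V/A = 4607/1647 = 2.797207 cm
M^2 = 2.797207^2 = 7.824367 cm^2
t_s = 4.68 * 7.824367 = 36.6180 s

Answer: 36.6180 s


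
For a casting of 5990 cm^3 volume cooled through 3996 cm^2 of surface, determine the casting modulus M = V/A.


Formula: Casting Modulus M = V / A
M = 5990 cm^3 / 3996 cm^2 = 1.4990 cm

1.4990 cm


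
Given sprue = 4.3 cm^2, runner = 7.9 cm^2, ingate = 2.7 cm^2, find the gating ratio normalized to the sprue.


Sprue:Runner:Ingate = 1 : 7.9/4.3 : 2.7/4.3 = 1:1.84:0.63

Answer: 1:1.84:0.63


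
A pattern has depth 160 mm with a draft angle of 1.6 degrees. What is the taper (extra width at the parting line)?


Formula: taper = depth * tan(draft_angle)
tan(1.6 deg) = 0.0279325
taper = 160 mm * 0.0279325 = 4.4692 mm

Answer: 4.4692 mm


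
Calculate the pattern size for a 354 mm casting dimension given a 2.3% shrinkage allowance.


Formula: L_pattern = L_casting * (1 + shrinkage_rate/100)
Shrinkage factor = 1 + 2.3/100 = 1.023
L_pattern = 354 mm * 1.023 = 362.1420 mm


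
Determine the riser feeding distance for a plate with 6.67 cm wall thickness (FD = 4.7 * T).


Formula: FD = 4.7 * T  (riser feeding-distance rule)
FD = 4.7 * 6.67 cm = 31.3490 cm


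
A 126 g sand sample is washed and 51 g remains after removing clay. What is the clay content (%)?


Formula: Clay% = (W_total - W_washed) / W_total * 100
Clay mass = 126 - 51 = 75 g
Clay% = 75 / 126 * 100 = 59.5238%

Answer: 59.5238%


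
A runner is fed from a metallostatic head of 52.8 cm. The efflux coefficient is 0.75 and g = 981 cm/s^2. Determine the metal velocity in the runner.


Formula: v = Cd * sqrt(2 * g * h)  (Torricelli with discharge coefficient)
2*g*h = 2 * 981 * 52.8 = 103593.6 cm^2/s^2
sqrt(103593.6) = 321.85960 cm/s
v = 0.75 * 321.85960 = 241.3947 cm/s

Answer: 241.3947 cm/s


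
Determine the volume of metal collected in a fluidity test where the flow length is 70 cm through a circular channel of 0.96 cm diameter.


Formula: V = pi * (d/2)^2 * L  (cylinder volume)
Radius = 0.96/2 = 0.48 cm
V = pi * 0.48^2 * 70 = 50.6676 cm^3


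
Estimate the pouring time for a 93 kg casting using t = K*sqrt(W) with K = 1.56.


Formula: t = K * sqrt(W)
sqrt(W) = sqrt(93) = 9.64365
t = 1.56 * 9.64365 = 15.0441 s

Answer: 15.0441 s


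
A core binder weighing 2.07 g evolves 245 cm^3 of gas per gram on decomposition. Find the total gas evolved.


Formula: V_gas = W_binder * gas_evolution_rate
V = 2.07 g * 245 cm^3/g = 507.1500 cm^3

507.1500 cm^3


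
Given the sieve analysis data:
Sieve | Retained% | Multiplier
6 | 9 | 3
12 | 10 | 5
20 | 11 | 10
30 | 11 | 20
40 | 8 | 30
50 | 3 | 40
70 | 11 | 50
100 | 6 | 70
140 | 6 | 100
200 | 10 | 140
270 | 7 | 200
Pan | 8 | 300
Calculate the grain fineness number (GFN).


Formula: GFN = sum(pct * multiplier) / sum(pct)
sum(pct * multiplier) = 7537
sum(pct) = 100
GFN = 7537 / 100 = 75.37

Final answer: 75.37


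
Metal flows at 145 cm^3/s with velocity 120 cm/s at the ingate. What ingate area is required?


Formula: A_ingate = Q / v  (continuity equation)
A = 145 cm^3/s / 120 cm/s = 1.2083 cm^2


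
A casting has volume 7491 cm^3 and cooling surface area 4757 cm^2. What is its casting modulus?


Formula: Casting Modulus M = V / A
M = 7491 cm^3 / 4757 cm^2 = 1.5747 cm

1.5747 cm


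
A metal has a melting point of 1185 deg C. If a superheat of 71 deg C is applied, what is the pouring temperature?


Formula: T_pour = T_melt + Superheat
T_pour = 1185 + 71 = 1256 deg C


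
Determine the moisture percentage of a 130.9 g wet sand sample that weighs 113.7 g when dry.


Formula: MC = (W_wet - W_dry) / W_wet * 100
Water mass = 130.9 - 113.7 = 17.2 g
MC = 17.2 / 130.9 * 100 = 13.1398%

Final answer: 13.1398%


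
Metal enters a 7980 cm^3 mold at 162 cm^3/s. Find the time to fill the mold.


Formula: t_fill = V_mold / Q_flow
t = 7980 cm^3 / 162 cm^3/s = 49.2593 s

Final answer: 49.2593 s


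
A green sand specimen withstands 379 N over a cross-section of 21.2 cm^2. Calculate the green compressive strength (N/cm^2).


Formula: Compressive Strength = Force / Area
Strength = 379 N / 21.2 cm^2 = 17.8774 N/cm^2

Final answer: 17.8774 N/cm^2


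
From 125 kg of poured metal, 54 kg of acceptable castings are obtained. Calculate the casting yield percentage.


Formula: Casting Yield = (W_good / W_total) * 100
Yield = (54 kg / 125 kg) * 100 = 43.2000%

Answer: 43.2000%


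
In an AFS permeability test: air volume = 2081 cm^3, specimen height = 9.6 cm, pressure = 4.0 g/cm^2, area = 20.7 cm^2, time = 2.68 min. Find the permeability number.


Formula: Permeability Number P = (V * H) / (p * A * t)
Numerator: V * H = 2081 * 9.6 = 19977.6
Denominator: p * A * t = 4.0 * 20.7 * 2.68 = 221.904
P = 19977.6 / 221.904 = 90.0281


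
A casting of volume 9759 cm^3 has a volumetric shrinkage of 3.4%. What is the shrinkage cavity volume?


Formula: V_shrink = V_casting * shrinkage_pct / 100
V_shrink = 9759 cm^3 * 3.4 / 100 = 331.8060 cm^3


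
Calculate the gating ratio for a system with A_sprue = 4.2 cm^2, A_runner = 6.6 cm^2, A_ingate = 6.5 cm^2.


Sprue:Runner:Ingate = 1 : 6.6/4.2 : 6.5/4.2 = 1:1.57:1.55


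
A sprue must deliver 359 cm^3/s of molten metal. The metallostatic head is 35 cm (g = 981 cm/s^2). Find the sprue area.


Formula: v = sqrt(2*g*h), A = Q/v
Velocity: v = sqrt(2 * 981 * 35) = sqrt(68670) = 262.0496 cm/s
Sprue area: A = Q / v = 359 / 262.0496 = 1.3700 cm^2

Final answer: 1.3700 cm^2


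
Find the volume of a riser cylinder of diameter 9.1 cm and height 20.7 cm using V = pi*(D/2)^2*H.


Formula: V = pi * (D/2)^2 * H  (cylinder volume)
Radius = D/2 = 9.1/2 = 4.55 cm
V = pi * 4.55^2 * 20.7 = 1346.3036 cm^3


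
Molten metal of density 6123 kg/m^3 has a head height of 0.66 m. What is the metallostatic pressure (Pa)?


Formula: P = rho * g * h
rho * g = 6123 * 9.81 = 60066.63 N/m^3
P = 60066.63 * 0.66 = 39643.9758 Pa

Answer: 39643.9758 Pa


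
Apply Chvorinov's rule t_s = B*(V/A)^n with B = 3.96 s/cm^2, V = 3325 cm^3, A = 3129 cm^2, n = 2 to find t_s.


Formula: t_s = B * (V/A)^n  (Chvorinov's rule, n=2)
Modulus M = V/A = 3325/3129 = 1.062640 cm
M^2 = 1.062640^2 = 1.129204 cm^2
t_s = 3.96 * 1.129204 = 4.4716 s


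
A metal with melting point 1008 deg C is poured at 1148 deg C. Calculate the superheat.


Formula: Superheat = T_pour - T_melt
Superheat = 1148 - 1008 = 140 deg C

Answer: 140 deg C


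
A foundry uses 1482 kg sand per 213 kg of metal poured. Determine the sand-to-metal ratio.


Formula: Sand-to-Metal Ratio = W_sand / W_metal
Ratio = 1482 kg / 213 kg = 6.9577

6.9577


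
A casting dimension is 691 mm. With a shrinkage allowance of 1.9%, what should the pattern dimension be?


Formula: L_pattern = L_casting * (1 + shrinkage_rate/100)
Shrinkage factor = 1 + 1.9/100 = 1.019
L_pattern = 691 mm * 1.019 = 704.1290 mm

704.1290 mm


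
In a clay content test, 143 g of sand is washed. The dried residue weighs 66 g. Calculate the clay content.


Formula: Clay% = (W_total - W_washed) / W_total * 100
Clay mass = 143 - 66 = 77 g
Clay% = 77 / 143 * 100 = 53.8462%


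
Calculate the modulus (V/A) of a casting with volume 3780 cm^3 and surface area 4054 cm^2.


Formula: Casting Modulus M = V / A
M = 3780 cm^3 / 4054 cm^2 = 0.9324 cm

Final answer: 0.9324 cm


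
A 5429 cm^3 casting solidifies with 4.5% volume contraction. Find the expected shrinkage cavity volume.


Formula: V_shrink = V_casting * shrinkage_pct / 100
V_shrink = 5429 cm^3 * 4.5 / 100 = 244.3050 cm^3

Answer: 244.3050 cm^3


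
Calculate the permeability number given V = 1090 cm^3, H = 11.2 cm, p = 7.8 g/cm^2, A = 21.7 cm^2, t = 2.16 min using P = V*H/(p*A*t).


Formula: Permeability Number P = (V * H) / (p * A * t)
Numerator: V * H = 1090 * 11.2 = 12208.0
Denominator: p * A * t = 7.8 * 21.7 * 2.16 = 365.6016
P = 12208.0 / 365.6016 = 33.3915

Final answer: 33.3915


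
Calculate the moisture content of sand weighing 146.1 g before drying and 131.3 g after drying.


Formula: MC = (W_wet - W_dry) / W_wet * 100
Water mass = 146.1 - 131.3 = 14.8 g
MC = 14.8 / 146.1 * 100 = 10.1300%

10.1300%


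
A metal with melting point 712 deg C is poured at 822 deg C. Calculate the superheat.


Formula: Superheat = T_pour - T_melt
Superheat = 822 - 712 = 110 deg C

Answer: 110 deg C


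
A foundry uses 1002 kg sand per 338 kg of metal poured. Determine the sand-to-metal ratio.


Formula: Sand-to-Metal Ratio = W_sand / W_metal
Ratio = 1002 kg / 338 kg = 2.9645

Answer: 2.9645


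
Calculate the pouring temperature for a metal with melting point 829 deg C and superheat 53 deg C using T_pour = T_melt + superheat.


Formula: T_pour = T_melt + Superheat
T_pour = 829 + 53 = 882 deg C


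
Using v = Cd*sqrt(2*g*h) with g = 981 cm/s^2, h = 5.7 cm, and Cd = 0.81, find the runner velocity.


Formula: v = Cd * sqrt(2 * g * h)  (Torricelli with discharge coefficient)
2*g*h = 2 * 981 * 5.7 = 11183.4 cm^2/s^2
sqrt(11183.4) = 105.75160 cm/s
v = 0.81 * 105.75160 = 85.6588 cm/s

85.6588 cm/s


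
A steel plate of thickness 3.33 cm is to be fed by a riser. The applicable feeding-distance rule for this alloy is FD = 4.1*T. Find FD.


Formula: FD = 4.1 * T  (riser feeding-distance rule)
FD = 4.1 * 3.33 cm = 13.6530 cm

Answer: 13.6530 cm


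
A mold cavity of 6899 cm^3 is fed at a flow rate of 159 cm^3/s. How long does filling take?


Formula: t_fill = V_mold / Q_flow
t = 6899 cm^3 / 159 cm^3/s = 43.3899 s

43.3899 s


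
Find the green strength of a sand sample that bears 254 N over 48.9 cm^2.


Formula: Compressive Strength = Force / Area
Strength = 254 N / 48.9 cm^2 = 5.1943 N/cm^2


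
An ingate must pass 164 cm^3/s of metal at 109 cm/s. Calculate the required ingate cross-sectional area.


Formula: A_ingate = Q / v  (continuity equation)
A = 164 cm^3/s / 109 cm/s = 1.5046 cm^2

Final answer: 1.5046 cm^2


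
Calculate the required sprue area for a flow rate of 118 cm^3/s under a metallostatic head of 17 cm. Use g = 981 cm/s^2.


Formula: v = sqrt(2*g*h), A = Q/v
Velocity: v = sqrt(2 * 981 * 17) = sqrt(33354) = 182.6308 cm/s
Sprue area: A = Q / v = 118 / 182.6308 = 0.6461 cm^2

0.6461 cm^2


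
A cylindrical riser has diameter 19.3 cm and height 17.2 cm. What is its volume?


Formula: V = pi * (D/2)^2 * H  (cylinder volume)
Radius = D/2 = 19.3/2 = 9.65 cm
V = pi * 9.65^2 * 17.2 = 5031.9109 cm^3

Final answer: 5031.9109 cm^3


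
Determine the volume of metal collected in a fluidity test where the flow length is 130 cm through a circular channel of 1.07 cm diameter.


Formula: V = pi * (d/2)^2 * L  (cylinder volume)
Radius = 1.07/2 = 0.535 cm
V = pi * 0.535^2 * 130 = 116.8963 cm^3


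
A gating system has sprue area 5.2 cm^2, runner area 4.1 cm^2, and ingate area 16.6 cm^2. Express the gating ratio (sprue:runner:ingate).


Sprue:Runner:Ingate = 1 : 4.1/5.2 : 16.6/5.2 = 1:0.79:3.19

1:0.79:3.19


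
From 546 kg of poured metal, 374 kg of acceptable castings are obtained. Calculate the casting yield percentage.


Formula: Casting Yield = (W_good / W_total) * 100
Yield = (374 kg / 546 kg) * 100 = 68.4982%

68.4982%


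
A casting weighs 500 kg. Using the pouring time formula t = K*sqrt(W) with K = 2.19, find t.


Formula: t = K * sqrt(W)
sqrt(W) = sqrt(500) = 22.36068
t = 2.19 * 22.36068 = 48.9699 s

48.9699 s


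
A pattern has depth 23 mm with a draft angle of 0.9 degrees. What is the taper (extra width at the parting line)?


Formula: taper = depth * tan(draft_angle)
tan(0.9 deg) = 0.0157093
taper = 23 mm * 0.0157093 = 0.3613 mm

Final answer: 0.3613 mm


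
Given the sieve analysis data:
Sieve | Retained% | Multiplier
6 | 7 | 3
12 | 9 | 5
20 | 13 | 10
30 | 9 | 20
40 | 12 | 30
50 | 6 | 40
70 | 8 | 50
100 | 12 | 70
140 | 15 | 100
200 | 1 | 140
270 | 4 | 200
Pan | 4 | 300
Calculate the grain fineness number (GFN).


Formula: GFN = sum(pct * multiplier) / sum(pct)
sum(pct * multiplier) = 5856
sum(pct) = 100
GFN = 5856 / 100 = 58.56

58.56


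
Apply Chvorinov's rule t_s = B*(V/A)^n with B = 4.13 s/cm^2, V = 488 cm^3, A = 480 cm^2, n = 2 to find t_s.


Formula: t_s = B * (V/A)^n  (Chvorinov's rule, n=2)
Modulus M = V/A = 488/480 = 1.016667 cm
M^2 = 1.016667^2 = 1.033612 cm^2
t_s = 4.13 * 1.033612 = 4.2688 s


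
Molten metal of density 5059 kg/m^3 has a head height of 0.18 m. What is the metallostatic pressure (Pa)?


Formula: P = rho * g * h
rho * g = 5059 * 9.81 = 49628.79 N/m^3
P = 49628.79 * 0.18 = 8933.1822 Pa

Final answer: 8933.1822 Pa


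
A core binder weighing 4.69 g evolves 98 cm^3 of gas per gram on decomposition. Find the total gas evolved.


Formula: V_gas = W_binder * gas_evolution_rate
V = 4.69 g * 98 cm^3/g = 459.6200 cm^3

459.6200 cm^3


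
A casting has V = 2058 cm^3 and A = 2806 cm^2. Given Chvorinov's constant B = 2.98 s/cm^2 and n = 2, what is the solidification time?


Formula: t_s = B * (V/A)^n  (Chvorinov's rule, n=2)
Modulus M = V/A = 2058/2806 = 0.733428 cm
M^2 = 0.733428^2 = 0.537917 cm^2
t_s = 2.98 * 0.537917 = 1.6030 s

1.6030 s


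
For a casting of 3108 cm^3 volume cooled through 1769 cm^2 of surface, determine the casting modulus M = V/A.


Formula: Casting Modulus M = V / A
M = 3108 cm^3 / 1769 cm^2 = 1.7569 cm

1.7569 cm


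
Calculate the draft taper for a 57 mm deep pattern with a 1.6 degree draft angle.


Formula: taper = depth * tan(draft_angle)
tan(1.6 deg) = 0.0279325
taper = 57 mm * 0.0279325 = 1.5922 mm

Answer: 1.5922 mm


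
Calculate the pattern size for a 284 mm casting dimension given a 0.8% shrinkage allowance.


Formula: L_pattern = L_casting * (1 + shrinkage_rate/100)
Shrinkage factor = 1 + 0.8/100 = 1.008
L_pattern = 284 mm * 1.008 = 286.2720 mm


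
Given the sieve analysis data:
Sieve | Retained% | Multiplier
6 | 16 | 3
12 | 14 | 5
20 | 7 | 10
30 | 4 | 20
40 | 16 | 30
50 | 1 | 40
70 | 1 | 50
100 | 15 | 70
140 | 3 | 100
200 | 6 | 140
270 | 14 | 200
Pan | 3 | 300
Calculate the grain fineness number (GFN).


Formula: GFN = sum(pct * multiplier) / sum(pct)
sum(pct * multiplier) = 6728
sum(pct) = 100
GFN = 6728 / 100 = 67.28


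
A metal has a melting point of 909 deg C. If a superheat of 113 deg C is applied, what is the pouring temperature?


Formula: T_pour = T_melt + Superheat
T_pour = 909 + 113 = 1022 deg C

1022 deg C


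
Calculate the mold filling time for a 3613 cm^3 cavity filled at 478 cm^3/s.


Formula: t_fill = V_mold / Q_flow
t = 3613 cm^3 / 478 cm^3/s = 7.5586 s

Answer: 7.5586 s


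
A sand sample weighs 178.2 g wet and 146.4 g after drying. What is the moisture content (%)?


Formula: MC = (W_wet - W_dry) / W_wet * 100
Water mass = 178.2 - 146.4 = 31.8 g
MC = 31.8 / 178.2 * 100 = 17.8451%

Answer: 17.8451%


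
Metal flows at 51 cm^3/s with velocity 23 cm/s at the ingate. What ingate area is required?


Formula: A_ingate = Q / v  (continuity equation)
A = 51 cm^3/s / 23 cm/s = 2.2174 cm^2

2.2174 cm^2


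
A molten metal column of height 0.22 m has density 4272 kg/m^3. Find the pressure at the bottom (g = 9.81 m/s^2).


Formula: P = rho * g * h
rho * g = 4272 * 9.81 = 41908.32 N/m^3
P = 41908.32 * 0.22 = 9219.8304 Pa

Final answer: 9219.8304 Pa


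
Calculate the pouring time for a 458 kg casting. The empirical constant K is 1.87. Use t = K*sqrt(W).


Formula: t = K * sqrt(W)
sqrt(W) = sqrt(458) = 21.40093
t = 1.87 * 21.40093 = 40.0197 s

40.0197 s


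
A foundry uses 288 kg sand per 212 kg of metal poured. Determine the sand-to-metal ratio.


Formula: Sand-to-Metal Ratio = W_sand / W_metal
Ratio = 288 kg / 212 kg = 1.3585

Answer: 1.3585


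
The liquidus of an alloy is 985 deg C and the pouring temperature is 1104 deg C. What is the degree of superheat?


Formula: Superheat = T_pour - T_melt
Superheat = 1104 - 985 = 119 deg C


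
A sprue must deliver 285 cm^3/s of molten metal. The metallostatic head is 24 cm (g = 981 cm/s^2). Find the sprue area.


Formula: v = sqrt(2*g*h), A = Q/v
Velocity: v = sqrt(2 * 981 * 24) = sqrt(47088) = 216.9977 cm/s
Sprue area: A = Q / v = 285 / 216.9977 = 1.3134 cm^2

Final answer: 1.3134 cm^2


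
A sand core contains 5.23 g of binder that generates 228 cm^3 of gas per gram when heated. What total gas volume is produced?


Formula: V_gas = W_binder * gas_evolution_rate
V = 5.23 g * 228 cm^3/g = 1192.4400 cm^3

Final answer: 1192.4400 cm^3


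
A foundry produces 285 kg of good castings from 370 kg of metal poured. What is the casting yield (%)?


Formula: Casting Yield = (W_good / W_total) * 100
Yield = (285 kg / 370 kg) * 100 = 77.0270%

Final answer: 77.0270%


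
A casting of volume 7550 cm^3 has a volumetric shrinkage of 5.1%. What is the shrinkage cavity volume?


Formula: V_shrink = V_casting * shrinkage_pct / 100
V_shrink = 7550 cm^3 * 5.1 / 100 = 385.0500 cm^3

Final answer: 385.0500 cm^3


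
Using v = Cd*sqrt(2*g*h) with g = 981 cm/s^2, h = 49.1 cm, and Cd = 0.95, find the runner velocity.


Formula: v = Cd * sqrt(2 * g * h)  (Torricelli with discharge coefficient)
2*g*h = 2 * 981 * 49.1 = 96334.2 cm^2/s^2
sqrt(96334.2) = 310.37751 cm/s
v = 0.95 * 310.37751 = 294.8586 cm/s

Final answer: 294.8586 cm/s


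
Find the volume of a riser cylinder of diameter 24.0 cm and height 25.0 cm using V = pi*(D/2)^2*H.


Formula: V = pi * (D/2)^2 * H  (cylinder volume)
Radius = D/2 = 24.0/2 = 12.0 cm
V = pi * 12.0^2 * 25.0 = 11309.7336 cm^3

Final answer: 11309.7336 cm^3


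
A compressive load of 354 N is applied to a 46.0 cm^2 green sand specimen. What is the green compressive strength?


Formula: Compressive Strength = Force / Area
Strength = 354 N / 46.0 cm^2 = 7.6957 N/cm^2

Answer: 7.6957 N/cm^2


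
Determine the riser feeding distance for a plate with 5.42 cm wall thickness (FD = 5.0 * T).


Formula: FD = 5.0 * T  (riser feeding-distance rule)
FD = 5.0 * 5.42 cm = 27.1000 cm


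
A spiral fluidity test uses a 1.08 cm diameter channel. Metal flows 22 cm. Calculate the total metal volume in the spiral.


Formula: V = pi * (d/2)^2 * L  (cylinder volume)
Radius = 1.08/2 = 0.54 cm
V = pi * 0.54^2 * 22 = 20.1539 cm^3

Final answer: 20.1539 cm^3


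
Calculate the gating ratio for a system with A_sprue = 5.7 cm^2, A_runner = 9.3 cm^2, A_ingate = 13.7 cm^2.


Sprue:Runner:Ingate = 1 : 9.3/5.7 : 13.7/5.7 = 1:1.63:2.40

1:1.63:2.40
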